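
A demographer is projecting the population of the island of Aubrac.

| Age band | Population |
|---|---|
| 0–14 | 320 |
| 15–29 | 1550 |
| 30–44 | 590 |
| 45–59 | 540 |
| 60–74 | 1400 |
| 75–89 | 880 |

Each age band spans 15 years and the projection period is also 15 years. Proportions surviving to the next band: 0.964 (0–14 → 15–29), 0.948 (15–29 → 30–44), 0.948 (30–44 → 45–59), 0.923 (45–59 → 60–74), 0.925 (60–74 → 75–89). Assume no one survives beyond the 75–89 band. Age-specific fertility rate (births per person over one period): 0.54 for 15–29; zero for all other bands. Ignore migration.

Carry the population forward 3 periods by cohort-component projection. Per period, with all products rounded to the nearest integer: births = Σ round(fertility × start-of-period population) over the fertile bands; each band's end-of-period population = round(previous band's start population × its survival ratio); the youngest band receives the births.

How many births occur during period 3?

Numbering the groups 1..6 from youngest to oldest:
[period 1]
Births: 1550 × 0.54 = 837
Group 2: 320 × 0.964 = 308
Group 3: 1550 × 0.948 = 1469
Group 4: 590 × 0.948 = 559
Group 5: 540 × 0.923 = 498
Group 6: 1400 × 0.925 = 1295
End of period: [837, 308, 1469, 559, 498, 1295]
[period 2]
Births: 308 × 0.54 = 166
Group 2: 837 × 0.964 = 807
Group 3: 308 × 0.948 = 292
Group 4: 1469 × 0.948 = 1393
Group 5: 559 × 0.923 = 516
Group 6: 498 × 0.925 = 461
End of period: [166, 807, 292, 1393, 516, 461]
[period 3]
Births: 807 × 0.54 = 436
Group 2: 166 × 0.964 = 160
Group 3: 807 × 0.948 = 765
Group 4: 292 × 0.948 = 277
Group 5: 1393 × 0.923 = 1286
Group 6: 516 × 0.925 = 477
End of period: [436, 160, 765, 277, 1286, 477]

436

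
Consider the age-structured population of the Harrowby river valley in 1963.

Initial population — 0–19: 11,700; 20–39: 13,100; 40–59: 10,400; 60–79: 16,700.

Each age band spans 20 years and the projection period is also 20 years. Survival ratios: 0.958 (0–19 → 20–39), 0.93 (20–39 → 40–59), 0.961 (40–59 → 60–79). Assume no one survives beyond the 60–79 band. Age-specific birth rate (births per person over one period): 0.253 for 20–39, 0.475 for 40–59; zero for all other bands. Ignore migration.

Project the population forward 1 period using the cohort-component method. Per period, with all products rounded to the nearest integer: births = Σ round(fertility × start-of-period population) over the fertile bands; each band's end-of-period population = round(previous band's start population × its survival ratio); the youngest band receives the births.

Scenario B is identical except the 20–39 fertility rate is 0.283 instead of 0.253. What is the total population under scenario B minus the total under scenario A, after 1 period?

Numbering the groups 1..4 from youngest to oldest:
Period 1.
Births: 13100 * 0.253 = 3314 ; 10400 * 0.475 = 4940 ⇒ total 8254
Group 2: 11700 * 0.958 = 11209
Group 3: 13100 * 0.93 = 12183
Group 4: 10400 * 0.961 = 9994
End of period: [8254, 11209, 12183, 9994]
Scenario A total after 1 period: 41640
Scenario B projection —
Period 1.
Births: 13100 * 0.283 = 3707 ; 10400 * 0.475 = 4940 ⇒ total 8647
Group 2: 11700 * 0.958 = 11209
Group 3: 13100 * 0.93 = 12183
Group 4: 10400 * 0.961 = 9994
End of period: [8647, 11209, 12183, 9994]
Scenario B total after 1 period: 42033
Difference B − A = 42033 − 41640 = 393

393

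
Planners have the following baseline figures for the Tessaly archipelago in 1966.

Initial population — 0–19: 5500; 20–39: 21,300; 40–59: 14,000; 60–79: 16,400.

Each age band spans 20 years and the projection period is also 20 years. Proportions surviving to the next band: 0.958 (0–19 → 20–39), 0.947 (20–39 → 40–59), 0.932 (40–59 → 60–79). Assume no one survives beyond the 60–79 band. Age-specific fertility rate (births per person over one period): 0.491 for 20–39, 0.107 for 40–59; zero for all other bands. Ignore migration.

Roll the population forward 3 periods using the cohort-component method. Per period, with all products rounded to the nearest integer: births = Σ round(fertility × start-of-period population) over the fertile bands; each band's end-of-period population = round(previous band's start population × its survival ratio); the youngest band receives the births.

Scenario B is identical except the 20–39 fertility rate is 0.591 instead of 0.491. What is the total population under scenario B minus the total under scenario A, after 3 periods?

Let band 1 be 0–19 through band 4 = 60–79.
— Period 1 —
Births: 21300 × 0.491 = 10458 ; 14000 × 0.107 = 1498 → 11956
Band 2: 5500 × 0.958 = 5269
Band 3: 21300 × 0.947 = 20171
Band 4: 14000 × 0.932 = 13048
→ [11956, 5269, 20171, 13048]
— Period 2 —
Births: 5269 × 0.491 = 2587 ; 20171 × 0.107 = 2158 → 4745
Band 2: 11956 × 0.958 = 11454
Band 3: 5269 × 0.947 = 4990
Band 4: 20171 × 0.932 = 18799
→ [4745, 11454, 4990, 18799]
— Period 3 —
Births: 11454 × 0.491 = 5624 ; 4990 × 0.107 = 534 → 6158
Band 2: 4745 × 0.958 = 4546
Band 3: 11454 × 0.947 = 10847
Band 4: 4990 × 0.932 = 4651
→ [6158, 4546, 10847, 4651]
Scenario A total after 3 periods: 26202
Scenario B projection —
— Period 1 —
Births: 21300 × 0.591 = 12588 ; 14000 × 0.107 = 1498 → 14086
Band 2: 5500 × 0.958 = 5269
Band 3: 21300 × 0.947 = 20171
Band 4: 14000 × 0.932 = 13048
→ [14086, 5269, 20171, 13048]
— Period 2 —
Births: 5269 × 0.591 = 3114 ; 20171 × 0.107 = 2158 → 5272
Band 2: 14086 × 0.958 = 13494
Band 3: 5269 × 0.947 = 4990
Band 4: 20171 × 0.932 = 18799
→ [5272, 13494, 4990, 18799]
— Period 3 —
Births: 13494 × 0.591 = 7975 ; 4990 × 0.107 = 534 → 8509
Band 2: 5272 × 0.958 = 5051
Band 3: 13494 × 0.947 = 12779
Band 4: 4990 × 0.932 = 4651
→ [8509, 5051, 12779, 4651]
Scenario B total after 3 periods: 30990
Difference B − A = 30990 − 26202 = 4788

4788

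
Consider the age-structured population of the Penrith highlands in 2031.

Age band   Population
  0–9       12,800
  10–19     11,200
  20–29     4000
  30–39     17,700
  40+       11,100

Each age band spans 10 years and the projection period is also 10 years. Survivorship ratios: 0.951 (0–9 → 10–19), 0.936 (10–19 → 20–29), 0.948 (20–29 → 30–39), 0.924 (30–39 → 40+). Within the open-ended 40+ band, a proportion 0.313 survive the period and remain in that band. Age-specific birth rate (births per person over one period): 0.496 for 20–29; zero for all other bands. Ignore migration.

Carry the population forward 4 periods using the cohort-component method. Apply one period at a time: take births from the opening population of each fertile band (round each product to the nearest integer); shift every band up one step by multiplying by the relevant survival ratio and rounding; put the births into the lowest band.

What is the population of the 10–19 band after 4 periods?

5374

Period 1:
Births: 4000 * 0.496 = 1984
10–19: 12800 * 0.951 = 12173
20–29: 11200 * 0.936 = 10483
30–39: 4000 * 0.948 = 3792
40+: 17700 * 0.924 + 11100 * 0.313 = 16355 + 3474 = 19829
End of period: [1984, 12173, 10483, 3792, 19829]
Period 2:
Births: 10483 * 0.496 = 5200
10–19: 1984 * 0.951 = 1887
20–29: 12173 * 0.936 = 11394
30–39: 10483 * 0.948 = 9938
40+: 3792 * 0.924 + 19829 * 0.313 = 3504 + 6206 = 9710
End of period: [5200, 1887, 11394, 9938, 9710]
Period 3:
Births: 11394 * 0.496 = 5651
10–19: 5200 * 0.951 = 4945
20–29: 1887 * 0.936 = 1766
30–39: 11394 * 0.948 = 10802
40+: 9938 * 0.924 + 9710 * 0.313 = 9183 + 3039 = 12222
End of period: [5651, 4945, 1766, 10802, 12222]
Period 4:
Births: 1766 * 0.496 = 876
10–19: 5651 * 0.951 = 5374
20–29: 4945 * 0.936 = 4629
30–39: 1766 * 0.948 = 1674
40+: 10802 * 0.924 + 12222 * 0.313 = 9981 + 3825 = 13806
End of period: [876, 5374, 4629, 1674, 13806]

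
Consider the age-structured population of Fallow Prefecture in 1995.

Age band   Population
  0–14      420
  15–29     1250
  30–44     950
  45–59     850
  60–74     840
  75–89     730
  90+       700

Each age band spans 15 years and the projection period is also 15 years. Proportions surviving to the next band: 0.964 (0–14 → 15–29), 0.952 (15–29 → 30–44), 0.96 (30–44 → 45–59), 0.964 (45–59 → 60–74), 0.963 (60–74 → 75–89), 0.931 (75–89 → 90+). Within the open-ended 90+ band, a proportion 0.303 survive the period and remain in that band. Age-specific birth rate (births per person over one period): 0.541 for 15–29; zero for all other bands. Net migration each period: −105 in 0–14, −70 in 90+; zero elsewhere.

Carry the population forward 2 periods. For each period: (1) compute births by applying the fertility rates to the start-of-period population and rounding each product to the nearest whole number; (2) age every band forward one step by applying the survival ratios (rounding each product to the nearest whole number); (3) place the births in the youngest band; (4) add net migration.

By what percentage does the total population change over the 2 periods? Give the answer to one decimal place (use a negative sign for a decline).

Period 1:
Births: 1250 * 0.541 = 676
15–29: 420 * 0.964 = 405
30–44: 1250 * 0.952 = 1190
45–59: 950 * 0.96 = 912
60–74: 850 * 0.964 = 819
75–89: 840 * 0.963 = 809
90+: 730 * 0.931 + 700 * 0.303 = 680 + 212 = 892
Net migration: 0–14 − 105 → 571; 90+ − 70 → 822
Population now: 0–14=571, 15–29=405, 30–44=1190, 45–59=912, 60–74=819, 75–89=809, 90+=822
Period 2:
Births: 405 * 0.541 = 219
15–29: 571 * 0.964 = 550
30–44: 405 * 0.952 = 386
45–59: 1190 * 0.96 = 1142
60–74: 912 * 0.964 = 879
75–89: 819 * 0.963 = 789
90+: 809 * 0.931 + 822 * 0.303 = 753 + 249 = 1002
Net migration: 0–14 − 105 → 114; 90+ − 70 → 932
Population now: 0–14=114, 15–29=550, 30–44=386, 45–59=1142, 60–74=879, 75–89=789, 90+=932
Total: 5740 → 4792; change = -948; percentage change = -16.5%

-16.5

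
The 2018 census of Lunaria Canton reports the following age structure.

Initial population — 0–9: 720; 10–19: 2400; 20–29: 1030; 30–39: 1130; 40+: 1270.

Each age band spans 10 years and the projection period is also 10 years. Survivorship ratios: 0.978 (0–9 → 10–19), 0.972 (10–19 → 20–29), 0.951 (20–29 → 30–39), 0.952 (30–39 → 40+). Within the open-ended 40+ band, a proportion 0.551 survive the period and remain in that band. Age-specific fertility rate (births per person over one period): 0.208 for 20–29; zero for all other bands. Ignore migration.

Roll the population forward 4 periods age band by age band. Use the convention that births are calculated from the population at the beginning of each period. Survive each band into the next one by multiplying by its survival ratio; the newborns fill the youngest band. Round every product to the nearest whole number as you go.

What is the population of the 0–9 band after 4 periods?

Let band 1 be 0–9 through band 5 = 40+.
[period 1]
Births: 1030 × 0.208 = 214
Band 2: 720 × 0.978 = 704
Band 3: 2400 × 0.972 = 2333
Band 4: 1030 × 0.951 = 980
Band 5: 1130 × 0.952 + 1270 × 0.551 = 1076 + 700 = 1776
→ [214, 704, 2333, 980, 1776]
[period 2]
Births: 2333 × 0.208 = 485
Band 2: 214 × 0.978 = 209
Band 3: 704 × 0.972 = 684
Band 4: 2333 × 0.951 = 2219
Band 5: 980 × 0.952 + 1776 × 0.551 = 933 + 979 = 1912
→ [485, 209, 684, 2219, 1912]
[period 3]
Births: 684 × 0.208 = 142
Band 2: 485 × 0.978 = 474
Band 3: 209 × 0.972 = 203
Band 4: 684 × 0.951 = 650
Band 5: 2219 × 0.952 + 1912 × 0.551 = 2112 + 1054 = 3166
→ [142, 474, 203, 650, 3166]
[period 4]
Births: 203 × 0.208 = 42
Band 2: 142 × 0.978 = 139
Band 3: 474 × 0.972 = 461
Band 4: 203 × 0.951 = 193
Band 5: 650 × 0.952 + 3166 × 0.551 = 619 + 1744 = 2363
→ [42, 139, 461, 193, 2363]

42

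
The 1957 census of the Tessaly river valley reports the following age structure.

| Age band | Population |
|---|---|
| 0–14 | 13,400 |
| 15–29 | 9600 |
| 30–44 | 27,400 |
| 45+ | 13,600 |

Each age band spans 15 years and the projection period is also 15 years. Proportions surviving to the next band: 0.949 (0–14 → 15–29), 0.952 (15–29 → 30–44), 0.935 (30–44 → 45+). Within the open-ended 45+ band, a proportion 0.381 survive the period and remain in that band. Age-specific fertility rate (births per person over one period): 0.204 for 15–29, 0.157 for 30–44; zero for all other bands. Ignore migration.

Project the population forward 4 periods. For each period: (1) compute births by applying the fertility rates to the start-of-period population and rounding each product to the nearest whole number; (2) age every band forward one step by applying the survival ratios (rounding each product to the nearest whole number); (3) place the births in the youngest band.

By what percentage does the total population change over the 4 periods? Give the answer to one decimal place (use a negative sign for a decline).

-67.5

— Period 1 —
Births: 9600 * 0.204 = 1958 ; 27400 * 0.157 = 4302 → 6260
15–29: 13400 * 0.949 = 12717
30–44: 9600 * 0.952 = 9139
45+: 27400 * 0.935 + 13600 * 0.381 = 25619 + 5182 = 30801
→ [6260, 12717, 9139, 30801]
— Period 2 —
Births: 12717 * 0.204 = 2594 ; 9139 * 0.157 = 1435 → 4029
15–29: 6260 * 0.949 = 5941
30–44: 12717 * 0.952 = 12107
45+: 9139 * 0.935 + 30801 * 0.381 = 8545 + 11735 = 20280
→ [4029, 5941, 12107, 20280]
— Period 3 —
Births: 5941 * 0.204 = 1212 ; 12107 * 0.157 = 1901 → 3113
15–29: 4029 * 0.949 = 3824
30–44: 5941 * 0.952 = 5656
45+: 12107 * 0.935 + 20280 * 0.381 = 11320 + 7727 = 19047
→ [3113, 3824, 5656, 19047]
— Period 4 —
Births: 3824 * 0.204 = 780 ; 5656 * 0.157 = 888 → 1668
15–29: 3113 * 0.949 = 2954
30–44: 3824 * 0.952 = 3640
45+: 5656 * 0.935 + 19047 * 0.381 = 5288 + 7257 = 12545
→ [1668, 2954, 3640, 12545]
Total: 64000 → 20807; change = -43193; percentage change = -67.5%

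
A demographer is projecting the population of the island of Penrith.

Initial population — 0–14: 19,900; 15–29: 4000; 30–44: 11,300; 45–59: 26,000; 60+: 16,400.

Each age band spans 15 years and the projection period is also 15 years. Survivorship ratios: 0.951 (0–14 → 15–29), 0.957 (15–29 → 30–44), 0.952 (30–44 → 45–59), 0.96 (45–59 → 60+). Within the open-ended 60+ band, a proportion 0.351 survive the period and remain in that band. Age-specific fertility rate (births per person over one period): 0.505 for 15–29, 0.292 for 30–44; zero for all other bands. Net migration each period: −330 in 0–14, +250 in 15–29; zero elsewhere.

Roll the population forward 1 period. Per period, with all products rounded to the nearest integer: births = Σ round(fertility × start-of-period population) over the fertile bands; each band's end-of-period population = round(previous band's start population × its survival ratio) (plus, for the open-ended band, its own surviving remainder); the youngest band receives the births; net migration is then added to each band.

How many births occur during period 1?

— Period 1 —
Births: 4000 × 0.505 = 2020  |  11300 × 0.292 = 3300 ⇒ total 5320
15–29: 19900 × 0.951 = 18925
30–44: 4000 × 0.957 = 3828
45–59: 11300 × 0.952 = 10758
60+: 26000 × 0.96 + 16400 × 0.351 = 24960 + 5756 = 30716
Net migration: 0–14 − 330 → 4990; 15–29 + 250 → 19175
End of period: [4990, 19175, 3828, 10758, 30716]

5320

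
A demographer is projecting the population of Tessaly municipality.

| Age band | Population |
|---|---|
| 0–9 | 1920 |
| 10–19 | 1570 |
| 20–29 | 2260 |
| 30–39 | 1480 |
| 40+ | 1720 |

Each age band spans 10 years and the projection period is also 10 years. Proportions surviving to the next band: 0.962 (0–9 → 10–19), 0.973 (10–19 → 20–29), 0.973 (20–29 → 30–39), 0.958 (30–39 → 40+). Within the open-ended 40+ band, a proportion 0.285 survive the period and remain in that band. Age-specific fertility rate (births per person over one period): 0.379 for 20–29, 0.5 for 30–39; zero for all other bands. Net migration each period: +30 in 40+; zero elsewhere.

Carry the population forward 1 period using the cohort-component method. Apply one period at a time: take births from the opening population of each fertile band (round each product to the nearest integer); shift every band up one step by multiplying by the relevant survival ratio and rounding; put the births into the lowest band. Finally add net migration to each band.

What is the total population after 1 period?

9109

Numbering the groups 1..5 from youngest to oldest:
[period 1]
Births: 2260 * 0.379 = 857 ; 1480 * 0.5 = 740 → 1597
Group 2: 1920 * 0.962 = 1847
Group 3: 1570 * 0.973 = 1528
Group 4: 2260 * 0.973 = 2199
Group 5: 1480 * 0.958 + 1720 * 0.285 = 1418 + 490 = 1908
Net migration: Group 5 + 30 → 1938
Population now: 0–9=1597, 10–19=1847, 20–29=1528, 30–39=2199, 40+=1938
Total after period 1: 1597 + 1847 + 1528 + 2199 + 1938 = 9109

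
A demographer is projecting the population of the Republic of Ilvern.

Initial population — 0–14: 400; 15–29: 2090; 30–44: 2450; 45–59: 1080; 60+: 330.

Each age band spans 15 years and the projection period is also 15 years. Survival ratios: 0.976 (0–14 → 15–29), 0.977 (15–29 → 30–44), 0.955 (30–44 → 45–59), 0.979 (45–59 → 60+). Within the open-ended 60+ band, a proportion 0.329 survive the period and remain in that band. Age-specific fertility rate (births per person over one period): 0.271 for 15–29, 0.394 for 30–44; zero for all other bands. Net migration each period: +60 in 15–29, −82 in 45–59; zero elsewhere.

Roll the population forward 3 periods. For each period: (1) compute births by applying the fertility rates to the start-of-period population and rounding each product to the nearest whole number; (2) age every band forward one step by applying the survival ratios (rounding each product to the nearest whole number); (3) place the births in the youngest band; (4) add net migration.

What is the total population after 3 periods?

Let band 1 be 0–14 through band 5 = 60+.
Period 1:
Births: 2090 * 0.271 = 566  |  2450 * 0.394 = 965 — total 1531
Band 2: 400 * 0.976 = 390
Band 3: 2090 * 0.977 = 2042
Band 4: 2450 * 0.955 = 2340
Band 5: 1080 * 0.979 + 330 * 0.329 = 1057 + 109 = 1166
Net migration: Band 2 + 60 → 450; Band 4 − 82 → 2258
End of period: [1531, 450, 2042, 2258, 1166]
Period 2:
Births: 450 * 0.271 = 122  |  2042 * 0.394 = 805 — total 927
Band 2: 1531 * 0.976 = 1494
Band 3: 450 * 0.977 = 440
Band 4: 2042 * 0.955 = 1950
Band 5: 2258 * 0.979 + 1166 * 0.329 = 2211 + 384 = 2595
Net migration: Band 2 + 60 → 1554; Band 4 − 82 → 1868
End of period: [927, 1554, 440, 1868, 2595]
Period 3:
Births: 1554 * 0.271 = 421  |  440 * 0.394 = 173 — total 594
Band 2: 927 * 0.976 = 905
Band 3: 1554 * 0.977 = 1518
Band 4: 440 * 0.955 = 420
Band 5: 1868 * 0.979 + 2595 * 0.329 = 1829 + 854 = 2683
Net migration: Band 2 + 60 → 965; Band 4 − 82 → 338
End of period: [594, 965, 1518, 338, 2683]
Total after period 3: 594 + 965 + 1518 + 338 + 2683 = 6098

6098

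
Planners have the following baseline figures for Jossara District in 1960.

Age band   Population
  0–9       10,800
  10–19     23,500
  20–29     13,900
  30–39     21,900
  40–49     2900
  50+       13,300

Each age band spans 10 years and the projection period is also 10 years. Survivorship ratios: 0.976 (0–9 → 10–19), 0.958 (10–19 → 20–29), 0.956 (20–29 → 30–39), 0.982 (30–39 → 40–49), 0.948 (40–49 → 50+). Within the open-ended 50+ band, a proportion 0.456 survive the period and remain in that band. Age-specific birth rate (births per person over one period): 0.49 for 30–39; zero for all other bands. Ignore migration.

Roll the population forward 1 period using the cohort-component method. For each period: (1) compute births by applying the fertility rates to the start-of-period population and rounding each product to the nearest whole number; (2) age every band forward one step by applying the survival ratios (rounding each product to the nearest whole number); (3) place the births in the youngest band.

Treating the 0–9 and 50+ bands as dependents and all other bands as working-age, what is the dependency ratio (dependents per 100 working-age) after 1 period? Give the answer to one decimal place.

28.8

[period 1]
Births: 21900 × 0.49 = 10731
10–19: 10800 × 0.976 = 10541
20–29: 23500 × 0.958 = 22513
30–39: 13900 × 0.956 = 13288
40–49: 21900 × 0.982 = 21506
50+: 2900 × 0.948 + 13300 × 0.456 = 2749 + 6065 = 8814
Population now: 0–9=10731, 10–19=10541, 20–29=22513, 30–39=13288, 40–49=21506, 50+=8814
Dependents (band 0–9 + band 50+) = 10731 + 8814 = 19545; working-age = 67848; ratio = 19545/67848 × 100 = 28.8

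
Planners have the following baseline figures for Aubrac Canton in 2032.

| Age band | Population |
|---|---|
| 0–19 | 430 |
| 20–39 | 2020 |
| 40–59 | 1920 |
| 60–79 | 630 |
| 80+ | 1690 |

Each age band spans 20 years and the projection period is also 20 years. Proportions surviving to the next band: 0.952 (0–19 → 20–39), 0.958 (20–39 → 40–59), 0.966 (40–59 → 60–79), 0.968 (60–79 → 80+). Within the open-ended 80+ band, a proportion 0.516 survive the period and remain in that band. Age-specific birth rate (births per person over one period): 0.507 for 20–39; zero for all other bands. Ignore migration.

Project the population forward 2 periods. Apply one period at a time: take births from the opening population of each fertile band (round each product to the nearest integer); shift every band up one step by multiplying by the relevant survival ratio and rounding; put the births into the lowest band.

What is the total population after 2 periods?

Period 1.
Births: 2020 × 0.507 = 1024
20–39: 430 × 0.952 = 409
40–59: 2020 × 0.958 = 1935
60–79: 1920 × 0.966 = 1855
80+: 630 × 0.968 + 1690 × 0.516 = 610 + 872 = 1482
End of period: [1024, 409, 1935, 1855, 1482]
Period 2.
Births: 409 × 0.507 = 207
20–39: 1024 × 0.952 = 975
40–59: 409 × 0.958 = 392
60–79: 1935 × 0.966 = 1869
80+: 1855 × 0.968 + 1482 × 0.516 = 1796 + 765 = 2561
End of period: [207, 975, 392, 1869, 2561]
Total after period 2: 207 + 975 + 392 + 1869 + 2561 = 6004

6004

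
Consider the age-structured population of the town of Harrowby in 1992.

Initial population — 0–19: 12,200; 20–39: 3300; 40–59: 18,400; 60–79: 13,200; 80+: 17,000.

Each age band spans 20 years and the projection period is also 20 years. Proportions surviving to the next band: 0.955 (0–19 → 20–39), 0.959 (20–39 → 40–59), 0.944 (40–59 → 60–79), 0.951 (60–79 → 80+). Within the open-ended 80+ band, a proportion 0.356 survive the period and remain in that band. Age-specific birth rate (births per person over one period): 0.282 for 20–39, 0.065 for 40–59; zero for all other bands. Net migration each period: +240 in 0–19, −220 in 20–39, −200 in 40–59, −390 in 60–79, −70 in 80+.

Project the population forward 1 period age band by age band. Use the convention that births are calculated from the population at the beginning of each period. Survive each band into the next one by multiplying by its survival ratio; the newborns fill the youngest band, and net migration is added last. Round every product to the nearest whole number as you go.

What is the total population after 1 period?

[period 1]
Births: 3300 × 0.282 = 931, 18400 × 0.065 = 1196 → total 2127
20–39: 12200 × 0.955 = 11651
40–59: 3300 × 0.959 = 3165
60–79: 18400 × 0.944 = 17370
80+: 13200 × 0.951 + 17000 × 0.356 = 12553 + 6052 = 18605
Net migration: 0–19 + 240 → 2367; 20–39 − 220 → 11431; 40–59 − 200 → 2965; 60–79 − 390 → 16980; 80+ − 70 → 18535
Giving 2367 / 11431 / 2965 / 16980 / 18535.
Total after period 1: 2367 + 11431 + 2965 + 16980 + 18535 = 52278

52278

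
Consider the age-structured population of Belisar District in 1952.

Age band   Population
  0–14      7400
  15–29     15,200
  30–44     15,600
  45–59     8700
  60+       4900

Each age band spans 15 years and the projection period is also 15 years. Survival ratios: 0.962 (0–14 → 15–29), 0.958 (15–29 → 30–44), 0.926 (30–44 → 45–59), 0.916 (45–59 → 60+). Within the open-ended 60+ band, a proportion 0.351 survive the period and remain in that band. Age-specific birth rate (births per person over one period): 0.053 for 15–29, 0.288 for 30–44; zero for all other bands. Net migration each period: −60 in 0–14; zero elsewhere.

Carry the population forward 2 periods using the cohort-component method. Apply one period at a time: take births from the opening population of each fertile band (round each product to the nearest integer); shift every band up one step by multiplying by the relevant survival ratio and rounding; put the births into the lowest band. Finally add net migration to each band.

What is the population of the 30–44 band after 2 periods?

6820

(Bands numbered youngest = 1 to oldest = 5.)
— Period 1 —
Births: 15200 × 0.053 = 806 ; 15600 × 0.288 = 4493 — total 5299
Band 2: 7400 × 0.962 = 7119
Band 3: 15200 × 0.958 = 14562
Band 4: 15600 × 0.926 = 14446
Band 5: 8700 × 0.916 + 4900 × 0.351 = 7969 + 1720 = 9689
Net migration: Band 1 − 60 → 5239
→ [5239, 7119, 14562, 14446, 9689]
— Period 2 —
Births: 7119 × 0.053 = 377 ; 14562 × 0.288 = 4194 — total 4571
Band 2: 5239 × 0.962 = 5040
Band 3: 7119 × 0.958 = 6820
Band 4: 14562 × 0.926 = 13484
Band 5: 14446 × 0.916 + 9689 × 0.351 = 13233 + 3401 = 16634
Net migration: Band 1 − 60 → 4511
→ [4511, 5040, 6820, 13484, 16634]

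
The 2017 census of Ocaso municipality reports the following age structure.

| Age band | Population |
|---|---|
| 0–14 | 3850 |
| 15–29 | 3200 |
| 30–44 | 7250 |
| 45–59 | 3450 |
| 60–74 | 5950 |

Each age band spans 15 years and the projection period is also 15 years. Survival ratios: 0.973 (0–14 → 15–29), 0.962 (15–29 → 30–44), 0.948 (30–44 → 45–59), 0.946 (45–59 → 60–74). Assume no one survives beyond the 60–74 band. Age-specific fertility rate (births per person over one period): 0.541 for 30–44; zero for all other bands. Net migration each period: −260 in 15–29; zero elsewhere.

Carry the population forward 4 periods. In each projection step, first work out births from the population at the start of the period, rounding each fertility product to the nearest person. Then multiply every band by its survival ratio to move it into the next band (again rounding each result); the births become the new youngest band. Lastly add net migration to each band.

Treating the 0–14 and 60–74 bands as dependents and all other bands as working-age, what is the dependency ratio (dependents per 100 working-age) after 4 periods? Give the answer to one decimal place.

Period 1.
Births: 7250 × 0.541 = 3922
15–29: 3850 × 0.973 = 3746
30–44: 3200 × 0.962 = 3078
45–59: 7250 × 0.948 = 6873
60–74: 3450 × 0.946 = 3264
Net migration: 15–29 − 260 → 3486
Population now: 0–14=3922, 15–29=3486, 30–44=3078, 45–59=6873, 60–74=3264
Period 2.
Births: 3078 × 0.541 = 1665
15–29: 3922 × 0.973 = 3816
30–44: 3486 × 0.962 = 3354
45–59: 3078 × 0.948 = 2918
60–74: 6873 × 0.946 = 6502
Net migration: 15–29 − 260 → 3556
Population now: 0–14=1665, 15–29=3556, 30–44=3354, 45–59=2918, 60–74=6502
Period 3.
Births: 3354 × 0.541 = 1815
15–29: 1665 × 0.973 = 1620
30–44: 3556 × 0.962 = 3421
45–59: 3354 × 0.948 = 3180
60–74: 2918 × 0.946 = 2760
Net migration: 15–29 − 260 → 1360
Population now: 0–14=1815, 15–29=1360, 30–44=3421, 45–59=3180, 60–74=2760
Period 4.
Births: 3421 × 0.541 = 1851
15–29: 1815 × 0.973 = 1766
30–44: 1360 × 0.962 = 1308
45–59: 3421 × 0.948 = 3243
60–74: 3180 × 0.946 = 3008
Net migration: 15–29 − 260 → 1506
Population now: 0–14=1851, 15–29=1506, 30–44=1308, 45–59=3243, 60–74=3008
Dependents (band 0–14 + band 60–74) = 1851 + 3008 = 4859; working-age = 6057; ratio = 4859/6057 × 100 = 80.2

80.2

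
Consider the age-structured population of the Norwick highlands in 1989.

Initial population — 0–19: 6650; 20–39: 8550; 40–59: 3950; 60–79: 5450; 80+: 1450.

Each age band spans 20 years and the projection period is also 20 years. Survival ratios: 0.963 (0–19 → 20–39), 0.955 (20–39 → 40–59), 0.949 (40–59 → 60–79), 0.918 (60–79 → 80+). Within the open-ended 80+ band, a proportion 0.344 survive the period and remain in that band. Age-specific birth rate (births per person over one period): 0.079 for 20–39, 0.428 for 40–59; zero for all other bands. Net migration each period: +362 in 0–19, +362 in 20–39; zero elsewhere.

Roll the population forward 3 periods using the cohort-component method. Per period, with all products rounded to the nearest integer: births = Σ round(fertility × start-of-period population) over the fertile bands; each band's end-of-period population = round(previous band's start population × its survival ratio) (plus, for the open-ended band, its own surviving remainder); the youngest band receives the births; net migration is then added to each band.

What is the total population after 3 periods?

25890

[period 1]
Births: 8550 × 0.079 = 675  |  3950 × 0.428 = 1691 ⇒ total 2366
20–39: 6650 × 0.963 = 6404
40–59: 8550 × 0.955 = 8165
60–79: 3950 × 0.949 = 3749
80+: 5450 × 0.918 + 1450 × 0.344 = 5003 + 499 = 5502
Net migration: 0–19 + 362 → 2728; 20–39 + 362 → 6766
Population now: 0–19=2728, 20–39=6766, 40–59=8165, 60–79=3749, 80+=5502
[period 2]
Births: 6766 × 0.079 = 535  |  8165 × 0.428 = 3495 ⇒ total 4030
20–39: 2728 × 0.963 = 2627
40–59: 6766 × 0.955 = 6462
60–79: 8165 × 0.949 = 7749
80+: 3749 × 0.918 + 5502 × 0.344 = 3442 + 1893 = 5335
Net migration: 0–19 + 362 → 4392; 20–39 + 362 → 2989
Population now: 0–19=4392, 20–39=2989, 40–59=6462, 60–79=7749, 80+=5335
[period 3]
Births: 2989 × 0.079 = 236  |  6462 × 0.428 = 2766 ⇒ total 3002
20–39: 4392 × 0.963 = 4229
40–59: 2989 × 0.955 = 2854
60–79: 6462 × 0.949 = 6132
80+: 7749 × 0.918 + 5335 × 0.344 = 7114 + 1835 = 8949
Net migration: 0–19 + 362 → 3364; 20–39 + 362 → 4591
Population now: 0–19=3364, 20–39=4591, 40–59=2854, 60–79=6132, 80+=8949
Total after period 3: 3364 + 4591 + 2854 + 6132 + 8949 = 25890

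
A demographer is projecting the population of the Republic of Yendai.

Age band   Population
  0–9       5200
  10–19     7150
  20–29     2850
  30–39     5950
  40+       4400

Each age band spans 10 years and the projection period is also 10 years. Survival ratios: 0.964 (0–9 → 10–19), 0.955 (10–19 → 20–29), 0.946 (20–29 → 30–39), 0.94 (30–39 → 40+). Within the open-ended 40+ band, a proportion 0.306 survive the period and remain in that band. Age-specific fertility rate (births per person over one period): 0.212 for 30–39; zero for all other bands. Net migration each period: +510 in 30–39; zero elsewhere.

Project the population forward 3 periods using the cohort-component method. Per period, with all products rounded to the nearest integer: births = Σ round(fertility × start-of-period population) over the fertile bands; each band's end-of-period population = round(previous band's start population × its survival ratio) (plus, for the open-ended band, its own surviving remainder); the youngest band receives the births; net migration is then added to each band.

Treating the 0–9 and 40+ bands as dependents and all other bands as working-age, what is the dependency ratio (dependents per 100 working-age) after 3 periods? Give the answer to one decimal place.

Call the groups 1 to 5, youngest first.
Period 1:
Births: 5950 × 0.212 = 1261
Group 2: 5200 × 0.964 = 5013
Group 3: 7150 × 0.955 = 6828
Group 4: 2850 × 0.946 = 2696
Group 5: 5950 × 0.94 + 4400 × 0.306 = 5593 + 1346 = 6939
Net migration: Group 4 + 510 → 3206
→ [1261, 5013, 6828, 3206, 6939]
Period 2:
Births: 3206 × 0.212 = 680
Group 2: 1261 × 0.964 = 1216
Group 3: 5013 × 0.955 = 4787
Group 4: 6828 × 0.946 = 6459
Group 5: 3206 × 0.94 + 6939 × 0.306 = 3014 + 2123 = 5137
Net migration: Group 4 + 510 → 6969
→ [680, 1216, 4787, 6969, 5137]
Period 3:
Births: 6969 × 0.212 = 1477
Group 2: 680 × 0.964 = 656
Group 3: 1216 × 0.955 = 1161
Group 4: 4787 × 0.946 = 4529
Group 5: 6969 × 0.94 + 5137 × 0.306 = 6551 + 1572 = 8123
Net migration: Group 4 + 510 → 5039
→ [1477, 656, 1161, 5039, 8123]
Dependents (band 0–9 + band 40+) = 1477 + 8123 = 9600; working-age = 6856; ratio = 9600/6856 × 100 = 140.0

140.0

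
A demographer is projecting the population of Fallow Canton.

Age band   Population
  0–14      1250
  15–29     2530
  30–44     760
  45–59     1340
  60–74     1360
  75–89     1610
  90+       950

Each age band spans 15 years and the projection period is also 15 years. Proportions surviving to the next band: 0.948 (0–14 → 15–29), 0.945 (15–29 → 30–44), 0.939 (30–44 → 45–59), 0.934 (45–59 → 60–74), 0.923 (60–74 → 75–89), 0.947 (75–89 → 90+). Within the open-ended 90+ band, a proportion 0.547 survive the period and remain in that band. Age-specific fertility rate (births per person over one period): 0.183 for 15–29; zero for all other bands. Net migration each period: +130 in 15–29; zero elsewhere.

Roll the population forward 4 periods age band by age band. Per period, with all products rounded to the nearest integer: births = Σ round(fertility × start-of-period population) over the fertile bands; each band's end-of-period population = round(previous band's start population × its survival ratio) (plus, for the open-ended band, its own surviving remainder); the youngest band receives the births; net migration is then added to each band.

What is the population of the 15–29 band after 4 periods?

Period 1.
Births: 2530 × 0.183 = 463
15–29: 1250 × 0.948 = 1185
30–44: 2530 × 0.945 = 2391
45–59: 760 × 0.939 = 714
60–74: 1340 × 0.934 = 1252
75–89: 1360 × 0.923 = 1255
90+: 1610 × 0.947 + 950 × 0.547 = 1525 + 520 = 2045
Net migration: 15–29 + 130 → 1315
Giving 463 / 1315 / 2391 / 714 / 1252 / 1255 / 2045.
Period 2.
Births: 1315 × 0.183 = 241
15–29: 463 × 0.948 = 439
30–44: 1315 × 0.945 = 1243
45–59: 2391 × 0.939 = 2245
60–74: 714 × 0.934 = 667
75–89: 1252 × 0.923 = 1156
90+: 1255 × 0.947 + 2045 × 0.547 = 1188 + 1119 = 2307
Net migration: 15–29 + 130 → 569
Giving 241 / 569 / 1243 / 2245 / 667 / 1156 / 2307.
Period 3.
Births: 569 × 0.183 = 104
15–29: 241 × 0.948 = 228
30–44: 569 × 0.945 = 538
45–59: 1243 × 0.939 = 1167
60–74: 2245 × 0.934 = 2097
75–89: 667 × 0.923 = 616
90+: 1156 × 0.947 + 2307 × 0.547 = 1095 + 1262 = 2357
Net migration: 15–29 + 130 → 358
Giving 104 / 358 / 538 / 1167 / 2097 / 616 / 2357.
Period 4.
Births: 358 × 0.183 = 66
15–29: 104 × 0.948 = 99
30–44: 358 × 0.945 = 338
45–59: 538 × 0.939 = 505
60–74: 1167 × 0.934 = 1090
75–89: 2097 × 0.923 = 1936
90+: 616 × 0.947 + 2357 × 0.547 = 583 + 1289 = 1872
Net migration: 15–29 + 130 → 229
Giving 66 / 229 / 338 / 505 / 1090 / 1936 / 1872.

229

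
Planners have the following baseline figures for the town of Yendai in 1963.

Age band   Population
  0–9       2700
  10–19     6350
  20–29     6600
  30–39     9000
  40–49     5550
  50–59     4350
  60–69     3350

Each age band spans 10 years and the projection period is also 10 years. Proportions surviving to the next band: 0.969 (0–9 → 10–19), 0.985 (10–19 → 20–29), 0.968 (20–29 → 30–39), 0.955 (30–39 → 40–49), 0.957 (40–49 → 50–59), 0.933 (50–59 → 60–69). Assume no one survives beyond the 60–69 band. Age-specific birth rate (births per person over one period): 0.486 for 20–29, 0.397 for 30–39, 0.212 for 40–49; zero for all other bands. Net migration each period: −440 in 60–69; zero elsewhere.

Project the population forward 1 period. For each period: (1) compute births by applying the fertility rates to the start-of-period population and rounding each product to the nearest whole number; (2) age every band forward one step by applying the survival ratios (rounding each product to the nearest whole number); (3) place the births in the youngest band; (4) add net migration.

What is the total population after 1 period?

40743

Let group 1 be 0–9 through group 7 = 60–69.
Period 1.
Births: 6600 * 0.486 = 3208 ; 9000 * 0.397 = 3573 ; 5550 * 0.212 = 1177 ⇒ total 7958
Group 2: 2700 * 0.969 = 2616
Group 3: 6350 * 0.985 = 6255
Group 4: 6600 * 0.968 = 6389
Group 5: 9000 * 0.955 = 8595
Group 6: 5550 * 0.957 = 5311
Group 7: 4350 * 0.933 = 4059
Net migration: Group 7 − 440 → 3619
→ [7958, 2616, 6255, 6389, 8595, 5311, 3619]
Total after period 1: 7958 + 2616 + 6255 + 6389 + 8595 + 5311 + 3619 = 40743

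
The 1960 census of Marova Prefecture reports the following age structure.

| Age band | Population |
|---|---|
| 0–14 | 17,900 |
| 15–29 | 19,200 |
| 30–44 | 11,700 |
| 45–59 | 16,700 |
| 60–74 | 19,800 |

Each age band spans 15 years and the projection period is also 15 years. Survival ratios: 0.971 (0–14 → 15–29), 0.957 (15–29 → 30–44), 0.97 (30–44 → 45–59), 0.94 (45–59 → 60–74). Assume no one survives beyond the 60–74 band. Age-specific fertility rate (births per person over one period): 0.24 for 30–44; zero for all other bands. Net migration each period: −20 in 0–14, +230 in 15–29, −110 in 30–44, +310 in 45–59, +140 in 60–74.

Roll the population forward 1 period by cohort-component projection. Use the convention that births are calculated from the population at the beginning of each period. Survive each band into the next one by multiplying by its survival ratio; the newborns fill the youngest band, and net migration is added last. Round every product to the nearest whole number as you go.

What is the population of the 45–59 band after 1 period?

11659

Call the bands 1 to 5, youngest first.
Period 1.
Births: 11700 * 0.24 = 2808
Band 2: 17900 * 0.971 = 17381
Band 3: 19200 * 0.957 = 18374
Band 4: 11700 * 0.97 = 11349
Band 5: 16700 * 0.94 = 15698
Net migration: Band 1 − 20 → 2788; Band 2 + 230 → 17611; Band 3 − 110 → 18264; Band 4 + 310 → 11659; Band 5 + 140 → 15838
→ [2788, 17611, 18264, 11659, 15838]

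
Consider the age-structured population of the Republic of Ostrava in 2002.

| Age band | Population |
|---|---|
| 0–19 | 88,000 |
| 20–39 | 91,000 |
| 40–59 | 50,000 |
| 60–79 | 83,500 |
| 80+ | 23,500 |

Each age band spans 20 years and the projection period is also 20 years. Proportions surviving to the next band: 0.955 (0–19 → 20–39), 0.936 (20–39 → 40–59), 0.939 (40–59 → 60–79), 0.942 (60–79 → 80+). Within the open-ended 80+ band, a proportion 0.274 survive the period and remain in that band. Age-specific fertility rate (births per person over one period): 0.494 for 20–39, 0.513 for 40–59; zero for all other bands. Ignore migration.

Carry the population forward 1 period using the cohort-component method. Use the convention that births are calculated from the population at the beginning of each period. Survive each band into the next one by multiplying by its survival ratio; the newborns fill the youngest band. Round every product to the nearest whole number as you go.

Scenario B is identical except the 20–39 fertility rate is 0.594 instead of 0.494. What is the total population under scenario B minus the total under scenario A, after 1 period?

Numbering the groups 1..5 from youngest to oldest:
[period 1]
Births: 91000 × 0.494 = 44954 ; 50000 × 0.513 = 25650 → 70604
Group 2: 88000 × 0.955 = 84040
Group 3: 91000 × 0.936 = 85176
Group 4: 50000 × 0.939 = 46950
Group 5: 83500 × 0.942 + 23500 × 0.274 = 78657 + 6439 = 85096
Population now: 0–19=70604, 20–39=84040, 40–59=85176, 60–79=46950, 80+=85096
Scenario A total after 1 period: 371866
Scenario B projection —
[period 1]
Births: 91000 × 0.594 = 54054 ; 50000 × 0.513 = 25650 → 79704
Group 2: 88000 × 0.955 = 84040
Group 3: 91000 × 0.936 = 85176
Group 4: 50000 × 0.939 = 46950
Group 5: 83500 × 0.942 + 23500 × 0.274 = 78657 + 6439 = 85096
Population now: 0–19=79704, 20–39=84040, 40–59=85176, 60–79=46950, 80+=85096
Scenario B total after 1 period: 380966
Difference B − A = 380966 − 371866 = 9100

9100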